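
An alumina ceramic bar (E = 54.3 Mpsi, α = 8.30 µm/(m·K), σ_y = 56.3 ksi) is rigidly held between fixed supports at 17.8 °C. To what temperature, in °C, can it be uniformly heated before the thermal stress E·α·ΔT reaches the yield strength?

E = 54.3 Mpsi = 374.4 GPa.
σ_y = 56.3 ksi = 388.2 MPa.
E·α·ΔT = 388.2 MPa ⇒ ΔT = 388.2 / (374.4×10³ × 8.30×10⁻⁶) = 124.9 K.
T = 17.8 + 124.9 = 142.7 °C.

143 °C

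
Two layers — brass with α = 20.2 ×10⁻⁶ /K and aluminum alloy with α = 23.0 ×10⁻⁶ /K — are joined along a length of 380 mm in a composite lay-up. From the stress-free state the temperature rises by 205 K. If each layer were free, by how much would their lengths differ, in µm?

Δα = |20.2 − 23.0|×10⁻⁶/K = 2.80×10⁻⁶/K.
ΔL_mismatch = Δα·L·ΔT = 2.80×10⁻⁶ × 380.0 mm × 205.0 K = 218 µm.

218 µm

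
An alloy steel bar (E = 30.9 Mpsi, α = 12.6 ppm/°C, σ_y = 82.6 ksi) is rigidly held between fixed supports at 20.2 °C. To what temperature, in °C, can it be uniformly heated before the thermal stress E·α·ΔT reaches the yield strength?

E = 30.9 Mpsi = 213.0 GPa.
σ_y = 82.6 ksi = 569.5 MPa.
E·α·ΔT = 569.5 MPa ⇒ ΔT = 569.5 / (213.0×10³ × 12.6×10⁻⁶) = 212.2 K.
T = 20.2 + 212.2 = 232.4 °C.

232 °C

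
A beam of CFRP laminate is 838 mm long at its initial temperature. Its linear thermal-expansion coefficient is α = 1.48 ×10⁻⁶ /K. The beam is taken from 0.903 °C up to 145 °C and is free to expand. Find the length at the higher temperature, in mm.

838.18 mm

ΔT = 145 − 0.903 = 144.1 K.
ΔL = α·L₀·ΔT = 1.48×10⁻⁶ × 838 mm × 144.1 K = 0.179 mm.
L = L₀ + ΔL = 838 + 0.179 = 838.18 mm.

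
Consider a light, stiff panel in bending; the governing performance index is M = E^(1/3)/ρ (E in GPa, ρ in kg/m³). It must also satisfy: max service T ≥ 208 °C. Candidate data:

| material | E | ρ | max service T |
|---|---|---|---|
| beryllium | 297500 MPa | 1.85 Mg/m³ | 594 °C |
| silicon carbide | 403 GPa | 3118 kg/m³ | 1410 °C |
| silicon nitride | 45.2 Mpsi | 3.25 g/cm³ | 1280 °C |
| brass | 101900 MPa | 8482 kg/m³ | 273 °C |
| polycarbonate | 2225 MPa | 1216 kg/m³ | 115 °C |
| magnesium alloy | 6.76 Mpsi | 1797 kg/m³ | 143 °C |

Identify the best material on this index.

beryllium

Screen on constraints: max service T ≥ 208 °C. Survivors: beryllium, silicon carbide, silicon nitride, brass.
Convert each candidate to consistent units, then evaluate M:
  beryllium: E = 297.5 GPa, ρ = 1850 kg/m³
  silicon carbide: E = 403.0 GPa, ρ = 3118 kg/m³
  silicon nitride: E = 311.6 GPa, ρ = 3250 kg/m³
  brass: E = 101.9 GPa, ρ = 8482 kg/m³
  beryllium: M = 3.61×10⁻³
  silicon carbide: M = 2.37×10⁻³
  silicon nitride: M = 2.09×10⁻³
  brass: M = 0.551×10⁻³
Beryllium has the largest M.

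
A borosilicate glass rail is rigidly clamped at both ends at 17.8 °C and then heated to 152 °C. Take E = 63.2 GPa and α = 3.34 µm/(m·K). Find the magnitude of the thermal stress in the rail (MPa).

28.3 MPa

ΔT = 134.2 K. Constrained thermal stress σ = E·α·ΔT = 63.20×10³ MPa × 3.34×10⁻⁶ × 134.2 = 28.3 MPa (compressive).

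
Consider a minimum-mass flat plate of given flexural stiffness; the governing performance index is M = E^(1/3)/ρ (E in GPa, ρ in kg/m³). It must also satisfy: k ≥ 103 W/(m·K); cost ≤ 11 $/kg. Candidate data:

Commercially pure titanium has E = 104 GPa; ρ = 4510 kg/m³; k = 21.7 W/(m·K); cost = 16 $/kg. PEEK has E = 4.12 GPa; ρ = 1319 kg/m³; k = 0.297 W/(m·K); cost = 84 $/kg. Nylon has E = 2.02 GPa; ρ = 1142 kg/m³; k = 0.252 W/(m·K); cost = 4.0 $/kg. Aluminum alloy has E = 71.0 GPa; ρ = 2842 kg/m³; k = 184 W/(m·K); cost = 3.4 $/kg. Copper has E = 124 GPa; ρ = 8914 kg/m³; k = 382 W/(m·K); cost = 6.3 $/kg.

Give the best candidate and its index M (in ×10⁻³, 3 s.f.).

aluminum alloy, M = 1.46×10⁻³

Screen on constraints: k ≥ 103 W/(m·K); cost ≤ 11 $/kg. Survivors: aluminum alloy, copper.
Per-candidate index values:
  aluminum alloy: M = 1.46×10⁻³
  copper: M = 0.559×10⁻³
Aluminum alloy has the largest M.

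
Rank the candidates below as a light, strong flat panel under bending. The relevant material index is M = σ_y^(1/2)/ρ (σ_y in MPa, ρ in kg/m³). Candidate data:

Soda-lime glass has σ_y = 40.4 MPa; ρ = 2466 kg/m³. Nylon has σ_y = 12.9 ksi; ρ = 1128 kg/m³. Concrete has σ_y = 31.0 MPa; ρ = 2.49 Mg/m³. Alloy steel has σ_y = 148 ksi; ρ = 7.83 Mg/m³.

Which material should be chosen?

nylon

Convert each candidate to consistent units, then evaluate M:
  soda-lime glass: σ_y = 40.40 MPa, ρ = 2466 kg/m³
  nylon: σ_y = 88.94 MPa, ρ = 1128 kg/m³
  concrete: σ_y = 31.00 MPa, ρ = 2490 kg/m³
  alloy steel: σ_y = 1020 MPa, ρ = 7830 kg/m³
  nylon: M = 8.36×10⁻³
  alloy steel: M = 4.08×10⁻³
  soda-lime glass: M = 2.58×10⁻³
  concrete: M = 2.24×10⁻³
The maximum is for nylon.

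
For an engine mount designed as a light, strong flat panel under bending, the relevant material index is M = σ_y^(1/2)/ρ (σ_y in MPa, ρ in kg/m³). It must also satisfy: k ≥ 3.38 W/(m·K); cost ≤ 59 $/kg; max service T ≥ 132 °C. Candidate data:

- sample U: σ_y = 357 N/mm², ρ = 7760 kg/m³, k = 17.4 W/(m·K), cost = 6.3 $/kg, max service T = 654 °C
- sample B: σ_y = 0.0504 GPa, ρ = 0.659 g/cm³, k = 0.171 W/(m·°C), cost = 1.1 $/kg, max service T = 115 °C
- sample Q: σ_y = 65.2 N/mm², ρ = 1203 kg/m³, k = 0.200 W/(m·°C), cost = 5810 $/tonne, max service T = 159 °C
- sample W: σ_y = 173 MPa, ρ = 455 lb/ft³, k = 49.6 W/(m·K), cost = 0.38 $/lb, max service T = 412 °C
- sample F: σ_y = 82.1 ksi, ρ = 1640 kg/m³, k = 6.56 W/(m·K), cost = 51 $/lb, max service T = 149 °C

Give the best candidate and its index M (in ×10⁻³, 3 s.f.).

Screen on constraints: k ≥ 3.38 W/(m·K); cost ≤ 59 $/kg; max service T ≥ 132 °C. Survivors: sample U, sample W.
In SI units:
  sample U: σ_y = 357.0 MPa, ρ = 7760 kg/m³
  sample W: σ_y = 173.0 MPa, ρ = 7288 kg/m³
  sample U: M = 2.43×10⁻³
  sample W: M = 1.80×10⁻³
The maximum is for sample U.

sample U, M = 2.43×10⁻³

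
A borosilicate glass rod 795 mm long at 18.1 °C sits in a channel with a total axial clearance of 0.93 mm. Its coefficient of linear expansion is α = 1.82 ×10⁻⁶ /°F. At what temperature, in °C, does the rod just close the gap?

α = 1.82×10⁻⁶/°F × 9/5 = 3.28×10⁻⁶/K.
α·L₀·ΔT = 0.93 mm ⇒ ΔT = 0.93 / (3.28×10⁻⁶ × 795.0) = 357.1 K.
T = 18.1 + 357.1 = 375.2 °C.

375 °C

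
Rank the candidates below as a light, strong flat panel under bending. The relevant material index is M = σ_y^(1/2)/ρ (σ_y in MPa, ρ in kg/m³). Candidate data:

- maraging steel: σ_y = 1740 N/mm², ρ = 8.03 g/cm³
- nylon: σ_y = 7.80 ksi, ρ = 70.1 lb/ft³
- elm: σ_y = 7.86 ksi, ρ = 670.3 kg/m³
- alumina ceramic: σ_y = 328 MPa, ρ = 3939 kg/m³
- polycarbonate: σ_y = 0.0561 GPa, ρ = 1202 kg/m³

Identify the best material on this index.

elm

Convert each candidate to consistent units, then evaluate M:
  maraging steel: σ_y = 1740 MPa, ρ = 8030 kg/m³
  nylon: σ_y = 53.78 MPa, ρ = 1123 kg/m³
  elm: σ_y = 54.19 MPa, ρ = 670.3 kg/m³
  alumina ceramic: σ_y = 328.0 MPa, ρ = 3939 kg/m³
  polycarbonate: σ_y = 56.10 MPa, ρ = 1202 kg/m³
  elm: M = 11.0×10⁻³
  nylon: M = 6.53×10⁻³
  polycarbonate: M = 6.23×10⁻³
  maraging steel: M = 5.19×10⁻³
  alumina ceramic: M = 4.60×10⁻³
The maximum is for elm.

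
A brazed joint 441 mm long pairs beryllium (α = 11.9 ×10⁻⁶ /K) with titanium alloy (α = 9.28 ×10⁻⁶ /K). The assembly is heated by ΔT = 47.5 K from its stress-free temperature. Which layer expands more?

beryllium

α(beryllium) = 11.9×10⁻⁶/K vs α(titanium alloy) = 9.28×10⁻⁶/K.
Higher α expands more for the same ΔT: beryllium.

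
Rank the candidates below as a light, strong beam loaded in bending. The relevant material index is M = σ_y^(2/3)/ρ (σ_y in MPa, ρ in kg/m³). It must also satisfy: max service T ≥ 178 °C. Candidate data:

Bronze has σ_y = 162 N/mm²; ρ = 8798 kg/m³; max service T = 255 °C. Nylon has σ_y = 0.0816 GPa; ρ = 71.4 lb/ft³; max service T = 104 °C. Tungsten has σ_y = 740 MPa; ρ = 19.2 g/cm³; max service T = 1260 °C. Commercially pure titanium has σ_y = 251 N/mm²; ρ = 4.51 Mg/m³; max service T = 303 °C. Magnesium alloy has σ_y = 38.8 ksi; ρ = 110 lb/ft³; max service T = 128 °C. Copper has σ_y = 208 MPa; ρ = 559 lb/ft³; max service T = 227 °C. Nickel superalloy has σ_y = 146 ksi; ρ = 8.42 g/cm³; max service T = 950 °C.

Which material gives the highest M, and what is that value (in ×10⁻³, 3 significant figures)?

Screen on constraints: max service T ≥ 178 °C. Survivors: bronze, tungsten, commercially pure titanium, copper, nickel superalloy.
Putting every candidate on a common basis:
  bronze: σ_y = 162.0 MPa, ρ = 8798 kg/m³
  tungsten: σ_y = 740.0 MPa, ρ = 19200 kg/m³
  commercially pure titanium: σ_y = 251.0 MPa, ρ = 4510 kg/m³
  copper: σ_y = 208.0 MPa, ρ = 8954 kg/m³
  nickel superalloy: σ_y = 1007 MPa, ρ = 8420 kg/m³
  nickel superalloy: M = 11.9×10⁻³
  commercially pure titanium: M = 8.82×10⁻³
  tungsten: M = 4.26×10⁻³
  copper: M = 3.92×10⁻³
  bronze: M = 3.38×10⁻³
Nickel superalloy has the largest M.

nickel superalloy, M = 11.9×10⁻³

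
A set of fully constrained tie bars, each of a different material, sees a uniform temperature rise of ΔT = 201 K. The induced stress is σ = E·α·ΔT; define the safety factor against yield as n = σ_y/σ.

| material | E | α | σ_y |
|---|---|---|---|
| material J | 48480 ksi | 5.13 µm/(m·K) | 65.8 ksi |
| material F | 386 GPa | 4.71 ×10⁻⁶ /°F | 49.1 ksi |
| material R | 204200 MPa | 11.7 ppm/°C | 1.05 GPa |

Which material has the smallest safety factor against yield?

With everything in SI (GPa, ×10⁻⁶/K, MPa):
  material J: E = 334.3, α = 5.13, σ_y = 453.7 → σ = 345 MPa, n = 1.32
  material F: E = 386.0, α = 8.48, σ_y = 338.5 → σ = 658 MPa, n = 0.515
  material R: E = 204.2, α = 11.7, σ_y = 1050 → σ = 480 MPa, n = 2.19
Material F has the lowest safety factor, n = 0.515.

material F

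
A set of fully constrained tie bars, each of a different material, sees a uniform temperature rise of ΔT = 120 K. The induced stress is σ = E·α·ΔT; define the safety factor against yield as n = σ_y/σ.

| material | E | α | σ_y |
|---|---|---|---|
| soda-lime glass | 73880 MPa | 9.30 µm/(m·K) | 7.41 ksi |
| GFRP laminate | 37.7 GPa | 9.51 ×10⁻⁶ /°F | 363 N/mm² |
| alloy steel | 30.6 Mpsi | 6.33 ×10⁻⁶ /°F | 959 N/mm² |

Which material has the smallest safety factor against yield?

With everything in SI (GPa, ×10⁻⁶/K, MPa):
  soda-lime glass: E = 73.88, α = 9.30, σ_y = 51.09 → σ = 82.5 MPa, n = 0.620
  GFRP laminate: E = 37.70, α = 17.1, σ_y = 363.0 → σ = 77.4 MPa, n = 4.69
  alloy steel: E = 211.0, α = 11.4, σ_y = 959.0 → σ = 288 MPa, n = 3.32
Smallest n: soda-lime glass with n = 0.620.

soda-lime glass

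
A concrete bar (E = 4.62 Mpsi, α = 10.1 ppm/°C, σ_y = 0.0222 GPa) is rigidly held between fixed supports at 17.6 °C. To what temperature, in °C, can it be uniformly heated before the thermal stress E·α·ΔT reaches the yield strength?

E = 4.62 Mpsi = 31.85 GPa.
σ_y = 0.0222 GPa = 22.20 MPa.
E·α·ΔT = 22.20 MPa ⇒ ΔT = 22.20 / (31.85×10³ × 10.1×10⁻⁶) = 69.00 K.
T = 17.6 + 69.00 = 86.60 °C.

86.6 °C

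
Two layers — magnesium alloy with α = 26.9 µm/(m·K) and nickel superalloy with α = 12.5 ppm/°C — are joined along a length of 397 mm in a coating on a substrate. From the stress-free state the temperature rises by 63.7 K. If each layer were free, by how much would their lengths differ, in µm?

Δα = |26.9 − 12.5|×10⁻⁶/K = 14.4×10⁻⁶/K.
ΔL_mismatch = Δα·L·ΔT = 14.4×10⁻⁶ × 397.0 mm × 63.7 K = 364 µm.

364 µm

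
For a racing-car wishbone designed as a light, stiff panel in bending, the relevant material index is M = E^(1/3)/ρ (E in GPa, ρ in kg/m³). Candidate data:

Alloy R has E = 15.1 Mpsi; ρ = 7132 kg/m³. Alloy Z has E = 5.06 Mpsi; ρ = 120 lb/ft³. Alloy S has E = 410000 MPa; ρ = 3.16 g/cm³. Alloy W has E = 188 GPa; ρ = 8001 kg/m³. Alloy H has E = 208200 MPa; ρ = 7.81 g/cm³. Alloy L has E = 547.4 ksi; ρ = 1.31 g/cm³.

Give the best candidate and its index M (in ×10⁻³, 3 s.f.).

alloy S, M = 2.35×10⁻³

Putting every candidate on a common basis:
  alloy R: E = 104.1 GPa, ρ = 7132 kg/m³
  alloy Z: E = 34.89 GPa, ρ = 1922 kg/m³
  alloy S: E = 410.0 GPa, ρ = 3160 kg/m³
  alloy W: E = 188.0 GPa, ρ = 8001 kg/m³
  alloy H: E = 208.2 GPa, ρ = 7810 kg/m³
  alloy L: E = 3.774 GPa, ρ = 1310 kg/m³
  alloy S: M = 2.35×10⁻³
  alloy Z: M = 1.70×10⁻³
  alloy L: M = 1.19×10⁻³
  alloy H: M = 0.759×10⁻³
  alloy W: M = 0.716×10⁻³
  alloy R: M = 0.660×10⁻³
Highest index: alloy S.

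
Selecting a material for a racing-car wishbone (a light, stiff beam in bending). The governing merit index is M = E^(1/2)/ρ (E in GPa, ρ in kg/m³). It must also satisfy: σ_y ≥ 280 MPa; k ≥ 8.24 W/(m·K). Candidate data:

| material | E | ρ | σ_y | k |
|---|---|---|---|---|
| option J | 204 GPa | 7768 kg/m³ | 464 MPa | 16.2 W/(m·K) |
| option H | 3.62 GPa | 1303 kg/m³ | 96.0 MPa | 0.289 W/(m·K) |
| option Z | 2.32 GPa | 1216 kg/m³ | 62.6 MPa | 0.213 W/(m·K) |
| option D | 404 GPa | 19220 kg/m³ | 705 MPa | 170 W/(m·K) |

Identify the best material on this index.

Screen on constraints: σ_y ≥ 280 MPa; k ≥ 8.24 W/(m·K). Survivors: option J, option D.
Per-candidate index values:
  option J: M = 1.84×10⁻³
  option D: M = 1.05×10⁻³
Option J has the largest M.

option J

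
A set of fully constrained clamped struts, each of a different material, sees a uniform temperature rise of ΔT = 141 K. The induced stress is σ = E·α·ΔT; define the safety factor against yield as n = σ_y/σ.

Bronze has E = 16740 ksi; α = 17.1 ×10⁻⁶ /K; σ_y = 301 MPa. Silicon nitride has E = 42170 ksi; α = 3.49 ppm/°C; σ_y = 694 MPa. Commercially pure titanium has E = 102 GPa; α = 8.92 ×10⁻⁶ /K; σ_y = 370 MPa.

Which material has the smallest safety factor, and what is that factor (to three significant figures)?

Per material, after unit conversion:
  bronze: E = 115.4, α = 17.1, σ_y = 301.0 → σ = 278 MPa, n = 1.08
  silicon nitride: E = 290.8, α = 3.49, σ_y = 694.0 → σ = 143 MPa, n = 4.85
  commercially pure titanium: E = 102.0, α = 8.92, σ_y = 370.0 → σ = 128 MPa, n = 2.88
Bronze has the lowest safety factor, n = 1.08.

bronze, n = 1.08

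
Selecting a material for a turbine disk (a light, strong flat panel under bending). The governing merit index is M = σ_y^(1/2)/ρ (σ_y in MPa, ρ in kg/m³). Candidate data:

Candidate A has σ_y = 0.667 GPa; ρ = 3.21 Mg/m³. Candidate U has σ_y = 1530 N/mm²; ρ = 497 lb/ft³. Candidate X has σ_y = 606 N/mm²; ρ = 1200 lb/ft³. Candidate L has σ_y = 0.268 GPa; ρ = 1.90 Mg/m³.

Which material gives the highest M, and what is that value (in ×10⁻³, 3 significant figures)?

candidate L, M = 8.62×10⁻³

After converting to SI:
  candidate A: σ_y = 667.0 MPa, ρ = 3210 kg/m³
  candidate U: σ_y = 1530 MPa, ρ = 7961 kg/m³
  candidate X: σ_y = 606.0 MPa, ρ = 19220 kg/m³
  candidate L: σ_y = 268.0 MPa, ρ = 1900 kg/m³
  candidate L: M = 8.62×10⁻³
  candidate A: M = 8.05×10⁻³
  candidate U: M = 4.91×10⁻³
  candidate X: M = 1.28×10⁻³
Candidate L ranks first.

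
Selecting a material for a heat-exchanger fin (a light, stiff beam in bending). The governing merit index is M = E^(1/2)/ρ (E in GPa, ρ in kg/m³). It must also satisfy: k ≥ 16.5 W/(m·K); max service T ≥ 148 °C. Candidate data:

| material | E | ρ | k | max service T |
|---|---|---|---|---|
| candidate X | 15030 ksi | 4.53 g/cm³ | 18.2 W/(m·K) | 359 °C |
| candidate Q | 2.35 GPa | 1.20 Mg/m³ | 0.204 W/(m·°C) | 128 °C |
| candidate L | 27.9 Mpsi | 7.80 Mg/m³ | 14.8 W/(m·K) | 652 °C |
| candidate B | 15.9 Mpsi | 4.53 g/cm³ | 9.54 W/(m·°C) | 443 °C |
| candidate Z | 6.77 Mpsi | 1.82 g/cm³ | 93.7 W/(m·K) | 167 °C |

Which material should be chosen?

candidate Z

Screen on constraints: k ≥ 16.5 W/(m·K); max service T ≥ 148 °C. Survivors: candidate X, candidate Z.
In SI units:
  candidate X: E = 103.6 GPa, ρ = 4530 kg/m³
  candidate Z: E = 46.68 GPa, ρ = 1820 kg/m³
  candidate Z: M = 3.75×10⁻³
  candidate X: M = 2.25×10⁻³
Highest index: candidate Z.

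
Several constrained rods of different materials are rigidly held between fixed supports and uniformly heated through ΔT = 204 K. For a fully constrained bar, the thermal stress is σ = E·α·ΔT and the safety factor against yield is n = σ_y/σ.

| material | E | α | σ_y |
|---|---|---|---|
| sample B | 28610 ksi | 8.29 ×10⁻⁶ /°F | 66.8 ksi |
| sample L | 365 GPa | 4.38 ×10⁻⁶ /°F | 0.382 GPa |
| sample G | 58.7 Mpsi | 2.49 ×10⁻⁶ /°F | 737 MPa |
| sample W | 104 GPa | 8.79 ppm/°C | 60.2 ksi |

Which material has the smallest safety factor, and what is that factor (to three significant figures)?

With everything in SI (GPa, ×10⁻⁶/K, MPa):
  sample B: E = 197.3, α = 14.9, σ_y = 460.6 → σ = 600 MPa, n = 0.767
  sample L: E = 365.0, α = 7.88, σ_y = 382.0 → σ = 587 MPa, n = 0.651
  sample G: E = 404.7, α = 4.48, σ_y = 737.0 → σ = 370 MPa, n = 1.99
  sample W: E = 104.0, α = 8.79, σ_y = 415.1 → σ = 186 MPa, n = 2.23
The minimum is sample L at n = 0.651.

sample L, n = 0.651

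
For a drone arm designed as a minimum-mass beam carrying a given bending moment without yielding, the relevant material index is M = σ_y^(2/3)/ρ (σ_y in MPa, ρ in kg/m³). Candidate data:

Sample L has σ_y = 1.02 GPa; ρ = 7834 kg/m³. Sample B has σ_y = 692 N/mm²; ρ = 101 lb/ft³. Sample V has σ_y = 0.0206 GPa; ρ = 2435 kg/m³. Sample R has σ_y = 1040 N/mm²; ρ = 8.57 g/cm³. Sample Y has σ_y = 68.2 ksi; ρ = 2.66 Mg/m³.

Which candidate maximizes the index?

After converting to SI:
  sample L: σ_y = 1020 MPa, ρ = 7834 kg/m³
  sample B: σ_y = 692.0 MPa, ρ = 1618 kg/m³
  sample V: σ_y = 20.60 MPa, ρ = 2435 kg/m³
  sample R: σ_y = 1040 MPa, ρ = 8570 kg/m³
  sample Y: σ_y = 470.2 MPa, ρ = 2660 kg/m³
  sample B: M = 48.4×10⁻³
  sample Y: M = 22.7×10⁻³
  sample L: M = 12.9×10⁻³
  sample R: M = 12.0×10⁻³
  sample V: M = 3.09×10⁻³
The maximum is for sample B.

sample B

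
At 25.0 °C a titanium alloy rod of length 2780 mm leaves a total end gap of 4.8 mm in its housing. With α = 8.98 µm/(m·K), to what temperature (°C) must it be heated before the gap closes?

α·L₀·ΔT = 4.8 mm ⇒ ΔT = 4.8 / (8.98×10⁻⁶ × 2780.0) = 192.3 K.
T = 25.0 + 192.3 = 217.3 °C.

217 °C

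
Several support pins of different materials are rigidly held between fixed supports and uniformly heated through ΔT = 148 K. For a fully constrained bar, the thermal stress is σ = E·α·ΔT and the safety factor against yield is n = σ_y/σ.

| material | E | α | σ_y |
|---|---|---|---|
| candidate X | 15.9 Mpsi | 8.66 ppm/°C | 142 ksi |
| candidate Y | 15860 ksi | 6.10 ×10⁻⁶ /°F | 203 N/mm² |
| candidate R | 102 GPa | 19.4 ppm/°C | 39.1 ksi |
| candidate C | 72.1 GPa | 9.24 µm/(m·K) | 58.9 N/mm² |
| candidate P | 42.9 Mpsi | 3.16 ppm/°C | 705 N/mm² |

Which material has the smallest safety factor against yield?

In consistent units (E in GPa, α in ×10⁻⁶/K, σ_y in MPa):
  candidate X: E = 109.6, α = 8.66, σ_y = 979.1 → σ = 141 MPa, n = 6.97
  candidate Y: E = 109.4, α = 11.0, σ_y = 203.0 → σ = 178 MPa, n = 1.14
  candidate R: E = 102.0, α = 19.4, σ_y = 269.6 → σ = 293 MPa, n = 0.921
  candidate C: E = 72.10, α = 9.24, σ_y = 58.90 → σ = 98.6 MPa, n = 0.597
  candidate P: E = 295.8, α = 3.16, σ_y = 705.0 → σ = 138 MPa, n = 5.10
The minimum is candidate C at n = 0.597.

candidate C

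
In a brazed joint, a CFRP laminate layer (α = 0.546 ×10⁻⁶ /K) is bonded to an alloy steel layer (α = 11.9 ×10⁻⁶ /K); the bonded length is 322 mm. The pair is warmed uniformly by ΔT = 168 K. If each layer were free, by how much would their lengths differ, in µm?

Δα = |0.546 − 11.9|×10⁻⁶/K = 11.4×10⁻⁶/K.
ΔL_mismatch = Δα·L·ΔT = 11.4×10⁻⁶ × 322.0 mm × 168.0 K = 614 µm.

614 µm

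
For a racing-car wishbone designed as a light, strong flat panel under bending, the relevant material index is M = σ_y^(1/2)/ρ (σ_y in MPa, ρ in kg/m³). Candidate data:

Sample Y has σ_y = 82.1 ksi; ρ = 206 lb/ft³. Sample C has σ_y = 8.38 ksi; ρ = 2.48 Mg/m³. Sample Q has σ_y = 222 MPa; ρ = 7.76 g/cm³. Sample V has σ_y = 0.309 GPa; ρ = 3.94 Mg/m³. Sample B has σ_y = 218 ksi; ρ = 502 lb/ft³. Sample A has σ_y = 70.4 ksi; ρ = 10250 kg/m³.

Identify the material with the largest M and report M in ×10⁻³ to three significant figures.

sample Y, M = 7.21×10⁻³

Putting every candidate on a common basis:
  sample Y: σ_y = 566.1 MPa, ρ = 3300 kg/m³
  sample C: σ_y = 57.78 MPa, ρ = 2480 kg/m³
  sample Q: σ_y = 222.0 MPa, ρ = 7760 kg/m³
  sample V: σ_y = 309.0 MPa, ρ = 3940 kg/m³
  sample B: σ_y = 1503 MPa, ρ = 8041 kg/m³
  sample A: σ_y = 485.4 MPa, ρ = 10250 kg/m³
  sample Y: M = 7.21×10⁻³
  sample B: M = 4.82×10⁻³
  sample V: M = 4.46×10⁻³
  sample C: M = 3.06×10⁻³
  sample A: M = 2.15×10⁻³
  sample Q: M = 1.92×10⁻³
Sample Y has the largest M.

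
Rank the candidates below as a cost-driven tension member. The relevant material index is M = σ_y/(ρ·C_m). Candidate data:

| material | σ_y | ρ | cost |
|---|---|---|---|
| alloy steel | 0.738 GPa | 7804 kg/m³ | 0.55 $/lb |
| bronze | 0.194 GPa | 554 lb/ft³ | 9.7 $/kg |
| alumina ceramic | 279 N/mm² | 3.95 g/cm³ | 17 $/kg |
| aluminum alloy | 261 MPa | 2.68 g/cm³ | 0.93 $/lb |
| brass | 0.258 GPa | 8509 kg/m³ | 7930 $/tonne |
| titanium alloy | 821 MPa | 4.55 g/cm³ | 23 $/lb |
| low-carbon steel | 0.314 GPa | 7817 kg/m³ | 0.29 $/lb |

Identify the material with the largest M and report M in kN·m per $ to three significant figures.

alloy steel, M = 78.0 kN·m per $

After converting to SI:
  alloy steel: σ_y = 738.0 MPa, ρ = 7804 kg/m³, cost = 1.213 $/kg
  bronze: σ_y = 194.0 MPa, ρ = 8874 kg/m³, cost = 9.700 $/kg
  alumina ceramic: σ_y = 279.0 MPa, ρ = 3950 kg/m³, cost = 17.00 $/kg
  aluminum alloy: σ_y = 261.0 MPa, ρ = 2680 kg/m³, cost = 2.050 $/kg
  brass: σ_y = 258.0 MPa, ρ = 8509 kg/m³, cost = 7.930 $/kg
  titanium alloy: σ_y = 821.0 MPa, ρ = 4550 kg/m³, cost = 50.71 $/kg
  low-carbon steel: σ_y = 314.0 MPa, ρ = 7817 kg/m³, cost = 0.6393 $/kg
  alloy steel: M = 78.0 kN·m per $
  low-carbon steel: M = 62.8 kN·m per $
  aluminum alloy: M = 47.5 kN·m per $
  alumina ceramic: M = 4.15 kN·m per $
  brass: M = 3.82 kN·m per $
  titanium alloy: M = 3.56 kN·m per $
  bronze: M = 2.25 kN·m per $
The maximum is for alloy steel.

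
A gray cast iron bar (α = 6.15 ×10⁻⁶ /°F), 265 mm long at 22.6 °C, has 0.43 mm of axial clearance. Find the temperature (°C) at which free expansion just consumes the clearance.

α = 6.15×10⁻⁶/°F × 9/5 = 11.1×10⁻⁶/K.
α·L₀·ΔT = 0.43 mm ⇒ ΔT = 0.43 / (11.1×10⁻⁶ × 265.0) = 146.6 K.
T = 22.6 + 146.6 = 169.2 °C.

169 °C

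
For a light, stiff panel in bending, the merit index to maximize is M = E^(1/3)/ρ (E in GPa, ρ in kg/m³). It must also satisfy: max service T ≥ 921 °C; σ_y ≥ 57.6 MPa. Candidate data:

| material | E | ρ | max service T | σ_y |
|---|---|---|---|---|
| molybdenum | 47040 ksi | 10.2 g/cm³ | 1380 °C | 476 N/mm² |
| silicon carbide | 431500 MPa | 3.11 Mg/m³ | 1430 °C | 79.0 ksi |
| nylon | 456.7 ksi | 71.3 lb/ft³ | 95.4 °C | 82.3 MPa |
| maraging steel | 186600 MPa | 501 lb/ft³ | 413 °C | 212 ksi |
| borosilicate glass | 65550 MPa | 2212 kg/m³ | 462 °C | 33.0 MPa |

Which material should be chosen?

silicon carbide

Screen on constraints: max service T ≥ 921 °C; σ_y ≥ 57.6 MPa. Survivors: molybdenum, silicon carbide.
In SI units:
  molybdenum: E = 324.3 GPa, ρ = 10200 kg/m³
  silicon carbide: E = 431.5 GPa, ρ = 3110 kg/m³
  silicon carbide: M = 2.43×10⁻³
  molybdenum: M = 0.674×10⁻³
Highest index: silicon carbide.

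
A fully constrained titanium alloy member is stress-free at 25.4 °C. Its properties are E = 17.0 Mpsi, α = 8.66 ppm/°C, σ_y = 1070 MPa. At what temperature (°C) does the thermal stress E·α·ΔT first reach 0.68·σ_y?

742 °C

E = 17.0 Mpsi = 117.2 GPa.
E·α·ΔT = 727.6 MPa ⇒ ΔT = 727.6 / (117.2×10³ × 8.66×10⁻⁶) = 716.8 K.
T = 25.4 + 716.8 = 742.2 °C.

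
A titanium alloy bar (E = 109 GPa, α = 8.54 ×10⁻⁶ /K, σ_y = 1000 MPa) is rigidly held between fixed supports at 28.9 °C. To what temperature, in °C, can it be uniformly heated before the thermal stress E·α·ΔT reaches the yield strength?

1100 °C

E·α·ΔT = 1000 MPa ⇒ ΔT = 1000 / (109.0×10³ × 8.54×10⁻⁶) = 1074 K.
T = 28.9 + 1074 = 1103 °C.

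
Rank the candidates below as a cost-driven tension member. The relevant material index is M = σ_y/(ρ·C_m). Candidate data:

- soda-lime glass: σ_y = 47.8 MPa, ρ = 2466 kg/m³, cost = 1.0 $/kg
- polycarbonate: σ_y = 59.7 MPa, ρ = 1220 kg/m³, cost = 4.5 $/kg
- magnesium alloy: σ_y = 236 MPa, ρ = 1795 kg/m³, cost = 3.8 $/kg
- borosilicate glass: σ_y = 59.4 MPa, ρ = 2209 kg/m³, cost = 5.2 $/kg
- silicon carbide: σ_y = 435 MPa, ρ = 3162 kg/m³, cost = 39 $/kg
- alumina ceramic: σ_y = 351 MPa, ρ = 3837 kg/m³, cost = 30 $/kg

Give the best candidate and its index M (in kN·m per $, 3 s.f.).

Evaluate M for each candidate:
  magnesium alloy: M = 34.6 kN·m per $
  soda-lime glass: M = 19.4 kN·m per $
  polycarbonate: M = 10.9 kN·m per $
  borosilicate glass: M = 5.17 kN·m per $
  silicon carbide: M = 3.53 kN·m per $
  alumina ceramic: M = 3.05 kN·m per $
Highest index: magnesium alloy.

magnesium alloy, M = 34.6 kN·m per $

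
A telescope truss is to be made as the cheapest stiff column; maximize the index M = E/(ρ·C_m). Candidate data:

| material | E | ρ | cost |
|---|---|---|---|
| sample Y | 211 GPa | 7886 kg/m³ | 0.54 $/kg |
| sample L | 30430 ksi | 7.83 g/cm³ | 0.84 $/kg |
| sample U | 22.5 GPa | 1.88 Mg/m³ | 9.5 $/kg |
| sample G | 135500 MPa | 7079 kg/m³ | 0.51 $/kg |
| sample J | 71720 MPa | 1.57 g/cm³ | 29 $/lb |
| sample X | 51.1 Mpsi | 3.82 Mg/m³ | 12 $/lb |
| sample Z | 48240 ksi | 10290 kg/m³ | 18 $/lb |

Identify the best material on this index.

sample Y

After converting to SI:
  sample Y: E = 211.0 GPa, ρ = 7886 kg/m³, cost = 0.5400 $/kg
  sample L: E = 209.8 GPa, ρ = 7830 kg/m³, cost = 0.8400 $/kg
  sample U: E = 22.50 GPa, ρ = 1880 kg/m³, cost = 9.500 $/kg
  sample G: E = 135.5 GPa, ρ = 7079 kg/m³, cost = 0.5100 $/kg
  sample J: E = 71.72 GPa, ρ = 1570 kg/m³, cost = 63.93 $/kg
  sample X: E = 352.3 GPa, ρ = 3820 kg/m³, cost = 26.46 $/kg
  sample Z: E = 332.6 GPa, ρ = 10290 kg/m³, cost = 39.68 $/kg
  sample Y: M = 49.5 MN·m per $
  sample G: M = 37.5 MN·m per $
  sample L: M = 31.9 MN·m per $
  sample X: M = 3.49 MN·m per $
  sample U: M = 1.26 MN·m per $
  sample Z: M = 0.815 MN·m per $
  sample J: M = 0.715 MN·m per $
Sample Y ranks first.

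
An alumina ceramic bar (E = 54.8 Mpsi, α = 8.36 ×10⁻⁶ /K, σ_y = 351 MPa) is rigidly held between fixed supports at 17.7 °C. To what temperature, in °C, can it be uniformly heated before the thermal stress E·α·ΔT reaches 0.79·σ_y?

105 °C

E = 54.8 Mpsi = 377.8 GPa.
E·α·ΔT = 277.3 MPa ⇒ ΔT = 277.3 / (377.8×10³ × 8.36×10⁻⁶) = 87.79 K.
T = 17.7 + 87.79 = 105.5 °C.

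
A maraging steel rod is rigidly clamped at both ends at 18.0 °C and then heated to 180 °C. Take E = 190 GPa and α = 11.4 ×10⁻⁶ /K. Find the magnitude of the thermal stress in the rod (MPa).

ΔT = 162.0 K. Constrained thermal stress σ = E·α·ΔT = 190.0×10³ MPa × 11.4×10⁻⁶ × 162.0 = 351 MPa (compressive).

351 MPa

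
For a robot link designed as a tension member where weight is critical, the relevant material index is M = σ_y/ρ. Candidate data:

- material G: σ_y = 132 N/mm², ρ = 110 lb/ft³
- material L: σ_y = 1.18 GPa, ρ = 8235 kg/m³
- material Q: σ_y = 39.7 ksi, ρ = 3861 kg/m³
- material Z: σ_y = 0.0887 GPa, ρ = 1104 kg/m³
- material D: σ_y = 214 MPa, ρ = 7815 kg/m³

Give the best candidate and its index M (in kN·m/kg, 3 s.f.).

material L, M = 143 kN·m/kg

After converting to SI:
  material G: σ_y = 132.0 MPa, ρ = 1762 kg/m³
  material L: σ_y = 1180 MPa, ρ = 8235 kg/m³
  material Q: σ_y = 273.7 MPa, ρ = 3861 kg/m³
  material Z: σ_y = 88.70 MPa, ρ = 1104 kg/m³
  material D: σ_y = 214.0 MPa, ρ = 7815 kg/m³
  material L: M = 143 kN·m/kg
  material Z: M = 80.3 kN·m/kg
  material G: M = 74.9 kN·m/kg
  material Q: M = 70.9 kN·m/kg
  material D: M = 27.4 kN·m/kg
Material L ranks first.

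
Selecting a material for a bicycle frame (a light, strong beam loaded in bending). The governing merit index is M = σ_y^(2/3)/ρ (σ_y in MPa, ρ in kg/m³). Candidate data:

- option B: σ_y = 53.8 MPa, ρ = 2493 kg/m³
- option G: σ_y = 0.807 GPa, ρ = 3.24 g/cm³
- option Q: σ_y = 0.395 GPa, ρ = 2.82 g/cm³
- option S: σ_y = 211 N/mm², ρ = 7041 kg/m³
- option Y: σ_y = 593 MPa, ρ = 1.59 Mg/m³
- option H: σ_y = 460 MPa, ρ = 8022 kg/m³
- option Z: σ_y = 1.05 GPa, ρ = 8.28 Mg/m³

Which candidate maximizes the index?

After converting to SI:
  option B: σ_y = 53.80 MPa, ρ = 2493 kg/m³
  option G: σ_y = 807.0 MPa, ρ = 3240 kg/m³
  option Q: σ_y = 395.0 MPa, ρ = 2820 kg/m³
  option S: σ_y = 211.0 MPa, ρ = 7041 kg/m³
  option Y: σ_y = 593.0 MPa, ρ = 1590 kg/m³
  option H: σ_y = 460.0 MPa, ρ = 8022 kg/m³
  option Z: σ_y = 1050 MPa, ρ = 8280 kg/m³
  option Y: M = 44.4×10⁻³
  option G: M = 26.8×10⁻³
  option Q: M = 19.1×10⁻³
  option Z: M = 12.5×10⁻³
  option H: M = 7.43×10⁻³
  option B: M = 5.72×10⁻³
  option S: M = 5.03×10⁻³
Highest index: option Y.

option Y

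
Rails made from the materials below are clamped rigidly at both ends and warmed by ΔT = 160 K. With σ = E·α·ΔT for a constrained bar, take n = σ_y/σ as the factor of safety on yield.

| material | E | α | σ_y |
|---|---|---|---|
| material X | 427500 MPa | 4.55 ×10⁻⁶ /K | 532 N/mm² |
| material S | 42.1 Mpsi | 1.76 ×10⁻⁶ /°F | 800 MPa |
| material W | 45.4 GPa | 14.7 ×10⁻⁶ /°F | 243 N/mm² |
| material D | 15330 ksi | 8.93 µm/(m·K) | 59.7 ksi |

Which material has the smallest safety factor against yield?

material W

Per material, after unit conversion:
  material X: E = 427.5, α = 4.55, σ_y = 532.0 → σ = 311 MPa, n = 1.71
  material S: E = 290.3, α = 3.17, σ_y = 800.0 → σ = 147 MPa, n = 5.44
  material W: E = 45.40, α = 26.5, σ_y = 243.0 → σ = 192 MPa, n = 1.26
  material D: E = 105.7, α = 8.93, σ_y = 411.6 → σ = 151 MPa, n = 2.73
The minimum is material W at n = 1.26.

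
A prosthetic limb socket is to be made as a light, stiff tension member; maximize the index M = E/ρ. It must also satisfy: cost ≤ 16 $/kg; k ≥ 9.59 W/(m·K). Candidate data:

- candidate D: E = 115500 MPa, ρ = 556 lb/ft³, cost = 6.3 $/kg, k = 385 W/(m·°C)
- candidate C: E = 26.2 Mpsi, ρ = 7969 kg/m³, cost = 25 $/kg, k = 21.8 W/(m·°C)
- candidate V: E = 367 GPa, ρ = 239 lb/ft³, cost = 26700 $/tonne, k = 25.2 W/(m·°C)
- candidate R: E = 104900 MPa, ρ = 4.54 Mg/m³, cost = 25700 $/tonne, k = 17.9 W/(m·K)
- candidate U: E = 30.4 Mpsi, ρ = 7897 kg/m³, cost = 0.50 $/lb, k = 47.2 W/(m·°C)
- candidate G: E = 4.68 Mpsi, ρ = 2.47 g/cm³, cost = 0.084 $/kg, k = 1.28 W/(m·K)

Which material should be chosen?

Screen on constraints: cost ≤ 16 $/kg; k ≥ 9.59 W/(m·K). Survivors: candidate D, candidate U.
In SI units:
  candidate D: E = 115.5 GPa, ρ = 8906 kg/m³
  candidate U: E = 209.6 GPa, ρ = 7897 kg/m³
  candidate U: M = 26.5 MN·m/kg
  candidate D: M = 13.0 MN·m/kg
The maximum is for candidate U.

candidate U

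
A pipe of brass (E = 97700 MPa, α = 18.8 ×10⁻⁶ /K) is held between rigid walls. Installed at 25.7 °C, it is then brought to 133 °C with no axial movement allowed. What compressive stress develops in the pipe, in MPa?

E = 97700 MPa = 97.70 GPa.
ΔT = 107.3 K. Constrained thermal stress σ = E·α·ΔT = 97.70×10³ MPa × 18.8×10⁻⁶ × 107.3 = 197 MPa (compressive).

197 MPa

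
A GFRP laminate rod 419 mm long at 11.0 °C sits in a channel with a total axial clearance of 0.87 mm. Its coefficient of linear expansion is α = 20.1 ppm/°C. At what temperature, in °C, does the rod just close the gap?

114 °C

α·L₀·ΔT = 0.87 mm ⇒ ΔT = 0.87 / (20.1×10⁻⁶ × 419.0) = 103.3 K.
T = 11.0 + 103.3 = 114.3 °C.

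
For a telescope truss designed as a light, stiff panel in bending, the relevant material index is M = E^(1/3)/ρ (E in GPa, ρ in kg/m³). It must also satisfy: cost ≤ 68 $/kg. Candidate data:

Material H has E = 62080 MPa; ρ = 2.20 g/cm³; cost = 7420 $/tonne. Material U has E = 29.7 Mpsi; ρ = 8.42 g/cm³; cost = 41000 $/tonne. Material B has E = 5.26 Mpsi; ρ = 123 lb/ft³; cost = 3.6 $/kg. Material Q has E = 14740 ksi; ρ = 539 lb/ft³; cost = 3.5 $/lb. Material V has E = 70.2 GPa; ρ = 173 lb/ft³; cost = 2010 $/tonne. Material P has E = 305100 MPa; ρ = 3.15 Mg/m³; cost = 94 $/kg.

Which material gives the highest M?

material H

Screen on constraints: cost ≤ 68 $/kg. Survivors: material H, material U, material B, material Q, material V.
After converting to SI:
  material H: E = 62.08 GPa, ρ = 2200 kg/m³
  material U: E = 204.8 GPa, ρ = 8420 kg/m³
  material B: E = 36.27 GPa, ρ = 1970 kg/m³
  material Q: E = 101.6 GPa, ρ = 8634 kg/m³
  material V: E = 70.20 GPa, ρ = 2771 kg/m³
  material H: M = 1.80×10⁻³
  material B: M = 1.68×10⁻³
  material V: M = 1.49×10⁻³
  material U: M = 0.700×10⁻³
  material Q: M = 0.541×10⁻³
Highest index: material H.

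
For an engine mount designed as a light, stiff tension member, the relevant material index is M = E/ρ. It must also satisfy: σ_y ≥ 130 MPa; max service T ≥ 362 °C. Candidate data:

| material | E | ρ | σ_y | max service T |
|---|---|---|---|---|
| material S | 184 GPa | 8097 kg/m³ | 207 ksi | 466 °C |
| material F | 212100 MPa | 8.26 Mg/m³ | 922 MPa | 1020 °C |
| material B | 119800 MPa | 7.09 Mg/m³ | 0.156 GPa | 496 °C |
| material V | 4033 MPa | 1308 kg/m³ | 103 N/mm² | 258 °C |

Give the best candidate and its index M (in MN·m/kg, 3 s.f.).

Screen on constraints: σ_y ≥ 130 MPa; max service T ≥ 362 °C. Survivors: material S, material F, material B.
Convert each candidate to consistent units, then evaluate M:
  material S: E = 184.0 GPa, ρ = 8097 kg/m³
  material F: E = 212.1 GPa, ρ = 8260 kg/m³
  material B: E = 119.8 GPa, ρ = 7090 kg/m³
  material F: M = 25.7 MN·m/kg
  material S: M = 22.7 MN·m/kg
  material B: M = 16.9 MN·m/kg
Material F has the largest M.

material F, M = 25.7 MN·m/kg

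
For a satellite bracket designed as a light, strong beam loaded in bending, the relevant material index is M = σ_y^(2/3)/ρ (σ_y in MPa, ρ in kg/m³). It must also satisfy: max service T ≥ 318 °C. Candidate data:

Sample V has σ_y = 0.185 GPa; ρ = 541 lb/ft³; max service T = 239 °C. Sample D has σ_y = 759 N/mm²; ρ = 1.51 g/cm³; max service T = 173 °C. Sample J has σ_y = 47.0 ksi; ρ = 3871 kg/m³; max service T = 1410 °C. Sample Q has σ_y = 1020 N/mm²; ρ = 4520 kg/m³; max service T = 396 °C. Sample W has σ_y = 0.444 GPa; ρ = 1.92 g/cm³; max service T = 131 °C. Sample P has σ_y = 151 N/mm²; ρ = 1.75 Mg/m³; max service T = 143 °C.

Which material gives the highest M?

Screen on constraints: max service T ≥ 318 °C. Survivors: sample J, sample Q.
Normalizing units and computing the index:
  sample J: σ_y = 324.1 MPa, ρ = 3871 kg/m³
  sample Q: σ_y = 1020 MPa, ρ = 4520 kg/m³
  sample Q: M = 22.4×10⁻³
  sample J: M = 12.2×10⁻³
Sample Q has the largest M.

sample Q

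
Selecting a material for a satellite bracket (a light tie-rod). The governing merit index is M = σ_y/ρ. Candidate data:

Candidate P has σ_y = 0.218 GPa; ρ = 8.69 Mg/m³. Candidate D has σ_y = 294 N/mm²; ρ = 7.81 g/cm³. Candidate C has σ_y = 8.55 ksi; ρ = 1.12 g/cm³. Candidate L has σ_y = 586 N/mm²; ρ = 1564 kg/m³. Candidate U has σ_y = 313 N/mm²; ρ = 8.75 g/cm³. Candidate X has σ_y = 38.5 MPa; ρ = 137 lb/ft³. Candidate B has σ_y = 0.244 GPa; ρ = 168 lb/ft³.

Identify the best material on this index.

After converting to SI:
  candidate P: σ_y = 218.0 MPa, ρ = 8690 kg/m³
  candidate D: σ_y = 294.0 MPa, ρ = 7810 kg/m³
  candidate C: σ_y = 58.95 MPa, ρ = 1120 kg/m³
  candidate L: σ_y = 586.0 MPa, ρ = 1564 kg/m³
  candidate U: σ_y = 313.0 MPa, ρ = 8750 kg/m³
  candidate X: σ_y = 38.50 MPa, ρ = 2195 kg/m³
  candidate B: σ_y = 244.0 MPa, ρ = 2691 kg/m³
  candidate L: M = 375 kN·m/kg
  candidate B: M = 90.7 kN·m/kg
  candidate C: M = 52.6 kN·m/kg
  candidate D: M = 37.6 kN·m/kg
  candidate U: M = 35.8 kN·m/kg
  candidate P: M = 25.1 kN·m/kg
  candidate X: M = 17.5 kN·m/kg
Candidate L has the largest M.

candidate L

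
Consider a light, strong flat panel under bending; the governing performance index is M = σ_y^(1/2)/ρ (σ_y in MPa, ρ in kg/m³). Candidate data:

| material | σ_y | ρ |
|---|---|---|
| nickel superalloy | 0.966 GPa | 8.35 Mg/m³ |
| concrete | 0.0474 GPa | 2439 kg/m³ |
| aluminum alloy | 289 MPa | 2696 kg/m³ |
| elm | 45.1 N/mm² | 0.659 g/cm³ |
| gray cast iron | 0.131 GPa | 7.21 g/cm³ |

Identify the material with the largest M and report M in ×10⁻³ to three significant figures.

Normalizing units and computing the index:
  nickel superalloy: σ_y = 966.0 MPa, ρ = 8350 kg/m³
  concrete: σ_y = 47.40 MPa, ρ = 2439 kg/m³
  aluminum alloy: σ_y = 289.0 MPa, ρ = 2696 kg/m³
  elm: σ_y = 45.10 MPa, ρ = 659.0 kg/m³
  gray cast iron: σ_y = 131.0 MPa, ρ = 7210 kg/m³
  elm: M = 10.2×10⁻³
  aluminum alloy: M = 6.31×10⁻³
  nickel superalloy: M = 3.72×10⁻³
  concrete: M = 2.82×10⁻³
  gray cast iron: M = 1.59×10⁻³
Highest index: elm.

elm, M = 10.2×10⁻³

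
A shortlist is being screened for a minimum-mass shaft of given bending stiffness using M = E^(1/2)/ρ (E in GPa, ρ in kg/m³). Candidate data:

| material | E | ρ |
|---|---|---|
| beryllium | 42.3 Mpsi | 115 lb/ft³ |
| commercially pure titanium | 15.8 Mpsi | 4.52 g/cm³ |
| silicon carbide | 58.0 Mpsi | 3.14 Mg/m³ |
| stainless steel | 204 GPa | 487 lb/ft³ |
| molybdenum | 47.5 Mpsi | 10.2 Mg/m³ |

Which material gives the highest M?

In SI units:
  beryllium: E = 291.6 GPa, ρ = 1842 kg/m³
  commercially pure titanium: E = 108.9 GPa, ρ = 4520 kg/m³
  silicon carbide: E = 399.9 GPa, ρ = 3140 kg/m³
  stainless steel: E = 204.0 GPa, ρ = 7801 kg/m³
  molybdenum: E = 327.5 GPa, ρ = 10200 kg/m³
  beryllium: M = 9.27×10⁻³
  silicon carbide: M = 6.37×10⁻³
  commercially pure titanium: M = 2.31×10⁻³
  stainless steel: M = 1.83×10⁻³
  molybdenum: M = 1.77×10⁻³
Beryllium has the largest M.

beryllium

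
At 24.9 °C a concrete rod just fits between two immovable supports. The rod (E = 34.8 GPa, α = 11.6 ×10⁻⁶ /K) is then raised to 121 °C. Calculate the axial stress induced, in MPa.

ΔT = 96.10 K. Constrained thermal stress σ = E·α·ΔT = 34.80×10³ MPa × 11.6×10⁻⁶ × 96.10 = 38.8 MPa (compressive).

38.8 MPa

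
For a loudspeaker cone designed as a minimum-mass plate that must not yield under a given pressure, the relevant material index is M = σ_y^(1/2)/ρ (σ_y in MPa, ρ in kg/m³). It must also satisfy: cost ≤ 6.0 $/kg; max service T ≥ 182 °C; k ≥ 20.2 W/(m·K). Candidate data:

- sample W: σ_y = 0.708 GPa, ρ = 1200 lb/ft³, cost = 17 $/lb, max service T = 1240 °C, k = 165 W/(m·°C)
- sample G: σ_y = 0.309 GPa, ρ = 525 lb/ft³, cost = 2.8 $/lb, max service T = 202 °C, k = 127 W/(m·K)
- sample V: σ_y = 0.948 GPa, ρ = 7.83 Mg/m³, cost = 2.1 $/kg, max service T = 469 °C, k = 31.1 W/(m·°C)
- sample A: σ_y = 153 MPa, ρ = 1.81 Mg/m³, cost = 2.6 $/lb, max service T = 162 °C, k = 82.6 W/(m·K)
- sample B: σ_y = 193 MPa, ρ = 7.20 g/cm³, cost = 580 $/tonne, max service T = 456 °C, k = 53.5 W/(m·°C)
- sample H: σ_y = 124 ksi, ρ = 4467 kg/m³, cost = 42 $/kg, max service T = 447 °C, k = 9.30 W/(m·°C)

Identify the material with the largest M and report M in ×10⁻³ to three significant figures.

Screen on constraints: cost ≤ 6.0 $/kg; max service T ≥ 182 °C; k ≥ 20.2 W/(m·K). Survivors: sample V, sample B.
After converting to SI:
  sample V: σ_y = 948.0 MPa, ρ = 7830 kg/m³
  sample B: σ_y = 193.0 MPa, ρ = 7200 kg/m³
  sample V: M = 3.93×10⁻³
  sample B: M = 1.93×10⁻³
Sample V ranks first.

sample V, M = 3.93×10⁻³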